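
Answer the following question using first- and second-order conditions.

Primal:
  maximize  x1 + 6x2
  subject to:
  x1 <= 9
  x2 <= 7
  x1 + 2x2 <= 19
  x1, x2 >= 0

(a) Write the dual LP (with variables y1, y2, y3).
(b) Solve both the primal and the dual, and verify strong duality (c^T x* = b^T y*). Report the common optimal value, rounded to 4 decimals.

The standard primal-dual pair for 'max c^T x s.t. A x <= b, x >= 0' is:
  Dual:  min b^T y  s.t.  A^T y >= c,  y >= 0.

So the dual LP is:
  minimize  9y1 + 7y2 + 19y3
  subject to:
    y1 + y3 >= 1
    y2 + 2y3 >= 6
    y1, y2, y3 >= 0

Solving the primal: x* = (5, 7).
  primal value c^T x* = 47.
Solving the dual: y* = (0, 4, 1).
  dual value b^T y* = 47.
Strong duality: c^T x* = b^T y*. Confirmed.

47


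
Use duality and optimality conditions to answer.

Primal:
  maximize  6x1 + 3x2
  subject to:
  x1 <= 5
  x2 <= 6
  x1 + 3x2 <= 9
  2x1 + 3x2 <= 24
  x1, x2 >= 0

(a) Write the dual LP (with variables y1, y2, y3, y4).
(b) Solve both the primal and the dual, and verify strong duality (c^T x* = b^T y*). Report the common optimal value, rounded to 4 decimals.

The standard primal-dual pair for 'max c^T x s.t. A x <= b, x >= 0' is:
  Dual:  min b^T y  s.t.  A^T y >= c,  y >= 0.

So the dual LP is:
  minimize  5y1 + 6y2 + 9y3 + 24y4
  subject to:
    y1 + y3 + 2y4 >= 6
    y2 + 3y3 + 3y4 >= 3
    y1, y2, y3, y4 >= 0

Solving the primal: x* = (5, 1.3333).
  primal value c^T x* = 34.
Solving the dual: y* = (5, 0, 1, 0).
  dual value b^T y* = 34.
Strong duality: c^T x* = b^T y*. Confirmed.

34


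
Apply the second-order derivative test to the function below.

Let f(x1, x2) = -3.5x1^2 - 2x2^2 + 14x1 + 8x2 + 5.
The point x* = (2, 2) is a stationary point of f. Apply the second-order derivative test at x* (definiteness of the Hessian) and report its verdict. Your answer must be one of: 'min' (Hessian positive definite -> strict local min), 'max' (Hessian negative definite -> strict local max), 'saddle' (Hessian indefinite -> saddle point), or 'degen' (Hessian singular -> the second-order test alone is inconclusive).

Compute the Hessian H = grad^2 f:
  H = [[-7, 0], [0, -4]]
Verify stationarity: grad f(x*) = H x* + g = (0, 0).
Eigenvalues of H: -7, -4.
Both eigenvalues < 0, so H is negative definite -> x* is a strict local max.

max


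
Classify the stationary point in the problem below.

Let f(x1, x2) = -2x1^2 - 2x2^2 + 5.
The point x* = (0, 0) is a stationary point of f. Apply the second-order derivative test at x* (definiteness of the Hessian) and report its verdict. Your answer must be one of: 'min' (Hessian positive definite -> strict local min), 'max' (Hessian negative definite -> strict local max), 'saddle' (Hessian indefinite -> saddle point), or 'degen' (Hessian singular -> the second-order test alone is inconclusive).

Compute the Hessian H = grad^2 f:
  H = [[-4, 0], [0, -4]]
Verify stationarity: grad f(x*) = H x* + g = (0, 0).
Eigenvalues of H: -4, -4.
Both eigenvalues < 0, so H is negative definite -> x* is a strict local max.

max


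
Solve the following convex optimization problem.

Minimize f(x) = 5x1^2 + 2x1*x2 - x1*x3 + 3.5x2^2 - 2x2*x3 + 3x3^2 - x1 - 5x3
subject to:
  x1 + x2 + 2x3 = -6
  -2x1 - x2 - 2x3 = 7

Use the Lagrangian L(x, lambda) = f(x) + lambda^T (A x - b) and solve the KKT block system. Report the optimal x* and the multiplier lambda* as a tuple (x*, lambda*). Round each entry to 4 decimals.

Form the Lagrangian:
  L(x, lambda) = (1/2) x^T Q x + c^T x + lambda^T (A x - b)
Stationarity (grad_x L = 0): Q x + c + A^T lambda = 0.
Primal feasibility: A x = b.

This gives the KKT block system:
  [ Q   A^T ] [ x     ]   [-c ]
  [ A    0  ] [ lambda ] = [ b ]

Solving the linear system:
  x*      = (-1, -1.1905, -1.9048)
  lambda* = (1.5714, -4.9524)
  f(x*)   = 27.3095

x* = (-1, -1.1905, -1.9048), lambda* = (1.5714, -4.9524)


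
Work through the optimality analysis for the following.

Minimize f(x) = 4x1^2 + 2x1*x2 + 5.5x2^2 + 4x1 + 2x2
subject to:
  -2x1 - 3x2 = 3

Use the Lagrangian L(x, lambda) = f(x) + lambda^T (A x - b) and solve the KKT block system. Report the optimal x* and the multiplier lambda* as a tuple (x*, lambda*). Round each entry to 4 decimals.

Form the Lagrangian:
  L(x, lambda) = (1/2) x^T Q x + c^T x + lambda^T (A x - b)
Stationarity (grad_x L = 0): Q x + c + A^T lambda = 0.
Primal feasibility: A x = b.

This gives the KKT block system:
  [ Q   A^T ] [ x     ]   [-c ]
  [ A    0  ] [ lambda ] = [ b ]

Solving the linear system:
  x*      = (-0.7826, -0.4783)
  lambda* = (-1.6087)
  f(x*)   = 0.3696

x* = (-0.7826, -0.4783), lambda* = (-1.6087)


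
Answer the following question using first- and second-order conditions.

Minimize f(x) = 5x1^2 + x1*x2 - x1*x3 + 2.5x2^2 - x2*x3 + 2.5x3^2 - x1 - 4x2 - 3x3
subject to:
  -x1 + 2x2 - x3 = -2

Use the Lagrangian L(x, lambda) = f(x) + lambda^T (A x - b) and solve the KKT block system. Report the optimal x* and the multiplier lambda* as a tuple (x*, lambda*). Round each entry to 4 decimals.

Form the Lagrangian:
  L(x, lambda) = (1/2) x^T Q x + c^T x + lambda^T (A x - b)
Stationarity (grad_x L = 0): Q x + c + A^T lambda = 0.
Primal feasibility: A x = b.

This gives the KKT block system:
  [ Q   A^T ] [ x     ]   [-c ]
  [ A    0  ] [ lambda ] = [ b ]

Solving the linear system:
  x*      = (0.5058, -0.1401, 1.214)
  lambda* = (2.7043)
  f(x*)   = 0.9105

x* = (0.5058, -0.1401, 1.214), lambda* = (2.7043)


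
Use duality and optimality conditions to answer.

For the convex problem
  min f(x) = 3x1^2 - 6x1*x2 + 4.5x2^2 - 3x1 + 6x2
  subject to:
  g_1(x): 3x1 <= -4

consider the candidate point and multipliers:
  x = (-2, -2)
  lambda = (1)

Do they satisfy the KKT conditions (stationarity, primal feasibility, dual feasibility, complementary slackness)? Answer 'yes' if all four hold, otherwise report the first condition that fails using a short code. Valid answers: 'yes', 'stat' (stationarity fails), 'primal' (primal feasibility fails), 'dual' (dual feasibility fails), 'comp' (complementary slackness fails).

Gradient of f: grad f(x) = Q x + c = (-3, 0)
Constraint values g_i(x) = a_i^T x - b_i:
  g_1((-2, -2)) = -2
Stationarity residual: grad f(x) + sum_i lambda_i a_i = (0, 0)
  -> stationarity OK
Primal feasibility (all g_i <= 0): OK
Dual feasibility (all lambda_i >= 0): OK
Complementary slackness (lambda_i * g_i(x) = 0 for all i): FAILS

Verdict: the first failing condition is complementary_slackness -> comp.

comp


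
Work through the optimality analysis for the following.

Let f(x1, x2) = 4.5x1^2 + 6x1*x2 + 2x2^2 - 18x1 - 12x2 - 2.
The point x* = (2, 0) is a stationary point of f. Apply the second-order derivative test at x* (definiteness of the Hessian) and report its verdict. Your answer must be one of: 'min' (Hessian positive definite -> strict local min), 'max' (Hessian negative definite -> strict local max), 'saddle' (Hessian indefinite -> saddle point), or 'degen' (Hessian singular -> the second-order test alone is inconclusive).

Compute the Hessian H = grad^2 f:
  H = [[9, 6], [6, 4]]
Verify stationarity: grad f(x*) = H x* + g = (0, 0).
Eigenvalues of H: 0, 13.
H has a zero eigenvalue (singular; positive semidefinite but not definite), so H is neither positive definite, negative definite, nor indefinite. The second-order test alone is inconclusive -> degen.
(Indeed, f is constant along the null direction of H through x*, so x* is not a strict local extremum.)

degen


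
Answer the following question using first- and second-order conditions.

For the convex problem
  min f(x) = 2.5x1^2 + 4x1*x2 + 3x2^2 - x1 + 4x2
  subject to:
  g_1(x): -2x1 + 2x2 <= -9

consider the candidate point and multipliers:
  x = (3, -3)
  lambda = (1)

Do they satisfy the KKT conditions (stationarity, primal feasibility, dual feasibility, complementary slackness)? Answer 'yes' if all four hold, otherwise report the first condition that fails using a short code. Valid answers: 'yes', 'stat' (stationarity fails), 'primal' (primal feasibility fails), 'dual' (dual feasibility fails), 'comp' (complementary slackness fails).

Gradient of f: grad f(x) = Q x + c = (2, -2)
Constraint values g_i(x) = a_i^T x - b_i:
  g_1((3, -3)) = -3
Stationarity residual: grad f(x) + sum_i lambda_i a_i = (0, 0)
  -> stationarity OK
Primal feasibility (all g_i <= 0): OK
Dual feasibility (all lambda_i >= 0): OK
Complementary slackness (lambda_i * g_i(x) = 0 for all i): FAILS

Verdict: the first failing condition is complementary_slackness -> comp.

comp


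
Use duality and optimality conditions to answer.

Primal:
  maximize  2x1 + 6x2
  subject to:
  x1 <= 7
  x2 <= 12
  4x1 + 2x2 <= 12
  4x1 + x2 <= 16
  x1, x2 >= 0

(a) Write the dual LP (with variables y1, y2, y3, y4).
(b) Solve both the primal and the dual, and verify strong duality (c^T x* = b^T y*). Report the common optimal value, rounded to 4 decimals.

The standard primal-dual pair for 'max c^T x s.t. A x <= b, x >= 0' is:
  Dual:  min b^T y  s.t.  A^T y >= c,  y >= 0.

So the dual LP is:
  minimize  7y1 + 12y2 + 12y3 + 16y4
  subject to:
    y1 + 4y3 + 4y4 >= 2
    y2 + 2y3 + y4 >= 6
    y1, y2, y3, y4 >= 0

Solving the primal: x* = (0, 6).
  primal value c^T x* = 36.
Solving the dual: y* = (0, 0, 3, 0).
  dual value b^T y* = 36.
Strong duality: c^T x* = b^T y*. Confirmed.

36


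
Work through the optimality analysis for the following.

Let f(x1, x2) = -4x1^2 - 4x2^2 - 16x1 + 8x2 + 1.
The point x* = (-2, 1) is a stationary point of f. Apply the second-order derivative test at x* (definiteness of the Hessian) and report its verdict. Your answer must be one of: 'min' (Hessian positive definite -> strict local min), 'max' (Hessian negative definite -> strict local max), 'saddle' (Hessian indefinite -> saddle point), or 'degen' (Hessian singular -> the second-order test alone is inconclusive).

Compute the Hessian H = grad^2 f:
  H = [[-8, 0], [0, -8]]
Verify stationarity: grad f(x*) = H x* + g = (0, 0).
Eigenvalues of H: -8, -8.
Both eigenvalues < 0, so H is negative definite -> x* is a strict local max.

max


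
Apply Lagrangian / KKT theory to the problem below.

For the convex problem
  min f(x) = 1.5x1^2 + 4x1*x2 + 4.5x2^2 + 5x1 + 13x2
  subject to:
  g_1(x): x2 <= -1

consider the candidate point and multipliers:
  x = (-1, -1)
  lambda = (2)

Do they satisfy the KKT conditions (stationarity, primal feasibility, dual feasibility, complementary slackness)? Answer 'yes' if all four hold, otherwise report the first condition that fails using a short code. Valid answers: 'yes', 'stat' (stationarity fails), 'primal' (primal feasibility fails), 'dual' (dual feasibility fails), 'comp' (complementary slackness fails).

Gradient of f: grad f(x) = Q x + c = (-2, 0)
Constraint values g_i(x) = a_i^T x - b_i:
  g_1((-1, -1)) = 0
Stationarity residual: grad f(x) + sum_i lambda_i a_i = (-2, 2)
  -> stationarity FAILS
Primal feasibility (all g_i <= 0): OK
Dual feasibility (all lambda_i >= 0): OK
Complementary slackness (lambda_i * g_i(x) = 0 for all i): OK

Verdict: the first failing condition is stationarity -> stat.

stat


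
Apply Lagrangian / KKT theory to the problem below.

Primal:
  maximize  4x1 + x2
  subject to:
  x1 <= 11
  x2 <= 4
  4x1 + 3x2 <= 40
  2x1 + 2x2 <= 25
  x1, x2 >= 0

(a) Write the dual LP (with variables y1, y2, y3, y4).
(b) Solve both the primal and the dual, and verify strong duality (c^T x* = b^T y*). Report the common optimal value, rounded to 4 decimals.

The standard primal-dual pair for 'max c^T x s.t. A x <= b, x >= 0' is:
  Dual:  min b^T y  s.t.  A^T y >= c,  y >= 0.

So the dual LP is:
  minimize  11y1 + 4y2 + 40y3 + 25y4
  subject to:
    y1 + 4y3 + 2y4 >= 4
    y2 + 3y3 + 2y4 >= 1
    y1, y2, y3, y4 >= 0

Solving the primal: x* = (10, 0).
  primal value c^T x* = 40.
Solving the dual: y* = (0, 0, 1, 0).
  dual value b^T y* = 40.
Strong duality: c^T x* = b^T y*. Confirmed.

40


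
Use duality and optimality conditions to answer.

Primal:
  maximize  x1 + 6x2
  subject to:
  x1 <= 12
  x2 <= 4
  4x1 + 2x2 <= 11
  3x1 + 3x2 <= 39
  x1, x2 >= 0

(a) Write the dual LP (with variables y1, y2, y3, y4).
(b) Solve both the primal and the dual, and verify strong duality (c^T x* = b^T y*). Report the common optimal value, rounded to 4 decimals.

The standard primal-dual pair for 'max c^T x s.t. A x <= b, x >= 0' is:
  Dual:  min b^T y  s.t.  A^T y >= c,  y >= 0.

So the dual LP is:
  minimize  12y1 + 4y2 + 11y3 + 39y4
  subject to:
    y1 + 4y3 + 3y4 >= 1
    y2 + 2y3 + 3y4 >= 6
    y1, y2, y3, y4 >= 0

Solving the primal: x* = (0.75, 4).
  primal value c^T x* = 24.75.
Solving the dual: y* = (0, 5.5, 0.25, 0).
  dual value b^T y* = 24.75.
Strong duality: c^T x* = b^T y*. Confirmed.

24.75


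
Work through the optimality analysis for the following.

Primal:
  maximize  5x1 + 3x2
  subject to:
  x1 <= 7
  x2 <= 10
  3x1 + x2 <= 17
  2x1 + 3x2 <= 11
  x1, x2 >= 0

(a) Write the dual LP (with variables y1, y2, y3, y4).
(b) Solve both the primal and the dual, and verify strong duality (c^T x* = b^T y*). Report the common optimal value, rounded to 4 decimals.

The standard primal-dual pair for 'max c^T x s.t. A x <= b, x >= 0' is:
  Dual:  min b^T y  s.t.  A^T y >= c,  y >= 0.

So the dual LP is:
  minimize  7y1 + 10y2 + 17y3 + 11y4
  subject to:
    y1 + 3y3 + 2y4 >= 5
    y2 + y3 + 3y4 >= 3
    y1, y2, y3, y4 >= 0

Solving the primal: x* = (5.5, 0).
  primal value c^T x* = 27.5.
Solving the dual: y* = (0, 0, 0, 2.5).
  dual value b^T y* = 27.5.
Strong duality: c^T x* = b^T y*. Confirmed.

27.5


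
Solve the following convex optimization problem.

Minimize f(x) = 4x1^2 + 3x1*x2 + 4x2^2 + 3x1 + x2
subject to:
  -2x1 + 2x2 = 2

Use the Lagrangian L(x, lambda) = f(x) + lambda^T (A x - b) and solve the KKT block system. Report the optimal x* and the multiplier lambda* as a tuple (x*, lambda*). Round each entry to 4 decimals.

Form the Lagrangian:
  L(x, lambda) = (1/2) x^T Q x + c^T x + lambda^T (A x - b)
Stationarity (grad_x L = 0): Q x + c + A^T lambda = 0.
Primal feasibility: A x = b.

This gives the KKT block system:
  [ Q   A^T ] [ x     ]   [-c ]
  [ A    0  ] [ lambda ] = [ b ]

Solving the linear system:
  x*      = (-0.6818, 0.3182)
  lambda* = (-0.75)
  f(x*)   = -0.1136

x* = (-0.6818, 0.3182), lambda* = (-0.75)


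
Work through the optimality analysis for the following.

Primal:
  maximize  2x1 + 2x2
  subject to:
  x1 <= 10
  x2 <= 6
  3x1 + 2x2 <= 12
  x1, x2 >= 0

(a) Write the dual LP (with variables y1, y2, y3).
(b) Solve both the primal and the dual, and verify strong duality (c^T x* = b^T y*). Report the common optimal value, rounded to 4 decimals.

The standard primal-dual pair for 'max c^T x s.t. A x <= b, x >= 0' is:
  Dual:  min b^T y  s.t.  A^T y >= c,  y >= 0.

So the dual LP is:
  minimize  10y1 + 6y2 + 12y3
  subject to:
    y1 + 3y3 >= 2
    y2 + 2y3 >= 2
    y1, y2, y3 >= 0

Solving the primal: x* = (0, 6).
  primal value c^T x* = 12.
Solving the dual: y* = (0, 0.6667, 0.6667).
  dual value b^T y* = 12.
Strong duality: c^T x* = b^T y*. Confirmed.

12


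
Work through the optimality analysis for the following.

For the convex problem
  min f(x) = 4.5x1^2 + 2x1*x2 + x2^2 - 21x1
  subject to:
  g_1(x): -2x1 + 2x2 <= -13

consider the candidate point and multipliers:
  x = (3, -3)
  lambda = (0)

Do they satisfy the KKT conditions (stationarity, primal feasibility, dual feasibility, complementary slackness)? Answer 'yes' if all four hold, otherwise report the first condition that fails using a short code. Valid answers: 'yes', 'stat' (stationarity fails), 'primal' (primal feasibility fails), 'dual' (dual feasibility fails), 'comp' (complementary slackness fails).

Gradient of f: grad f(x) = Q x + c = (0, 0)
Constraint values g_i(x) = a_i^T x - b_i:
  g_1((3, -3)) = 1
Stationarity residual: grad f(x) + sum_i lambda_i a_i = (0, 0)
  -> stationarity OK
Primal feasibility (all g_i <= 0): FAILS
Dual feasibility (all lambda_i >= 0): OK
Complementary slackness (lambda_i * g_i(x) = 0 for all i): OK

Verdict: the first failing condition is primal_feasibility -> primal.

primal


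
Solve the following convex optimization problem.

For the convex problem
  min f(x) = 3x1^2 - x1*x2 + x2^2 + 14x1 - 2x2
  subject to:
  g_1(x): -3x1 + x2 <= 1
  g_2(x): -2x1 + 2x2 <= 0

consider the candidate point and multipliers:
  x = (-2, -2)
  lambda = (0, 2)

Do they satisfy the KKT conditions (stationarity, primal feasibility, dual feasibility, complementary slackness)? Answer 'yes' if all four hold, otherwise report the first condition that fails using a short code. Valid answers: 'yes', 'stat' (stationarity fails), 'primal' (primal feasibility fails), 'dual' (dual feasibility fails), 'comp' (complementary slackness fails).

Gradient of f: grad f(x) = Q x + c = (4, -4)
Constraint values g_i(x) = a_i^T x - b_i:
  g_1((-2, -2)) = 3
  g_2((-2, -2)) = 0
Stationarity residual: grad f(x) + sum_i lambda_i a_i = (0, 0)
  -> stationarity OK
Primal feasibility (all g_i <= 0): FAILS
Dual feasibility (all lambda_i >= 0): OK
Complementary slackness (lambda_i * g_i(x) = 0 for all i): OK

Verdict: the first failing condition is primal_feasibility -> primal.

primal


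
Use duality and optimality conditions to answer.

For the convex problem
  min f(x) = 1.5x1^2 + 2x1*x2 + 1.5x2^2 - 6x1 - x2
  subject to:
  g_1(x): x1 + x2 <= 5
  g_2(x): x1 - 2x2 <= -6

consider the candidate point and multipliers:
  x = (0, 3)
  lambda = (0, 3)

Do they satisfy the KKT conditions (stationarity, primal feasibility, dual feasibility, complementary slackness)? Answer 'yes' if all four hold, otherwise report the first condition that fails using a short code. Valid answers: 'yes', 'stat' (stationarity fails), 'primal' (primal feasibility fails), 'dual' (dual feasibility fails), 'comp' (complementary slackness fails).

Gradient of f: grad f(x) = Q x + c = (0, 8)
Constraint values g_i(x) = a_i^T x - b_i:
  g_1((0, 3)) = -2
  g_2((0, 3)) = 0
Stationarity residual: grad f(x) + sum_i lambda_i a_i = (3, 2)
  -> stationarity FAILS
Primal feasibility (all g_i <= 0): OK
Dual feasibility (all lambda_i >= 0): OK
Complementary slackness (lambda_i * g_i(x) = 0 for all i): OK

Verdict: the first failing condition is stationarity -> stat.

stat


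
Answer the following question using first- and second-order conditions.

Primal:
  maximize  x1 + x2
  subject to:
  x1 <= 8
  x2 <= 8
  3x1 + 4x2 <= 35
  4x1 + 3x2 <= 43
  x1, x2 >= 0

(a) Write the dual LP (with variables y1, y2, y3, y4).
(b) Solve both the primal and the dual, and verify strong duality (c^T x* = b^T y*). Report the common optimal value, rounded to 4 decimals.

The standard primal-dual pair for 'max c^T x s.t. A x <= b, x >= 0' is:
  Dual:  min b^T y  s.t.  A^T y >= c,  y >= 0.

So the dual LP is:
  minimize  8y1 + 8y2 + 35y3 + 43y4
  subject to:
    y1 + 3y3 + 4y4 >= 1
    y2 + 4y3 + 3y4 >= 1
    y1, y2, y3, y4 >= 0

Solving the primal: x* = (8, 2.75).
  primal value c^T x* = 10.75.
Solving the dual: y* = (0.25, 0, 0.25, 0).
  dual value b^T y* = 10.75.
Strong duality: c^T x* = b^T y*. Confirmed.

10.75


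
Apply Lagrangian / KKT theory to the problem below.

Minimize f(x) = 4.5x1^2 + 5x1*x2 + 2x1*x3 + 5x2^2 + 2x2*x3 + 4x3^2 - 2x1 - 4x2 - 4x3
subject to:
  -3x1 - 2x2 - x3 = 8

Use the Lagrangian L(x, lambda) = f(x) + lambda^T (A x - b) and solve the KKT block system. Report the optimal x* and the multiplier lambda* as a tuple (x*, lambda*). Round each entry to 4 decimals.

Form the Lagrangian:
  L(x, lambda) = (1/2) x^T Q x + c^T x + lambda^T (A x - b)
Stationarity (grad_x L = 0): Q x + c + A^T lambda = 0.
Primal feasibility: A x = b.

This gives the KKT block system:
  [ Q   A^T ] [ x     ]   [-c ]
  [ A    0  ] [ lambda ] = [ b ]

Solving the linear system:
  x*      = (-2.6881, -0.0121, 0.0885)
  lambda* = (-8.6922)
  f(x*)   = 37.3038

x* = (-2.6881, -0.0121, 0.0885), lambda* = (-8.6922)


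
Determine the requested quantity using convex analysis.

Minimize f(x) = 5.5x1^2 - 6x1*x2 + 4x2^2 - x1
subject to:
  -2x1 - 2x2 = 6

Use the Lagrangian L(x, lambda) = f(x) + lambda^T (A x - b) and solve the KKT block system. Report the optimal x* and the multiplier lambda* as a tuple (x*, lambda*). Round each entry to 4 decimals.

Form the Lagrangian:
  L(x, lambda) = (1/2) x^T Q x + c^T x + lambda^T (A x - b)
Stationarity (grad_x L = 0): Q x + c + A^T lambda = 0.
Primal feasibility: A x = b.

This gives the KKT block system:
  [ Q   A^T ] [ x     ]   [-c ]
  [ A    0  ] [ lambda ] = [ b ]

Solving the linear system:
  x*      = (-1.3226, -1.6774)
  lambda* = (-2.7419)
  f(x*)   = 8.8871

x* = (-1.3226, -1.6774), lambda* = (-2.7419)


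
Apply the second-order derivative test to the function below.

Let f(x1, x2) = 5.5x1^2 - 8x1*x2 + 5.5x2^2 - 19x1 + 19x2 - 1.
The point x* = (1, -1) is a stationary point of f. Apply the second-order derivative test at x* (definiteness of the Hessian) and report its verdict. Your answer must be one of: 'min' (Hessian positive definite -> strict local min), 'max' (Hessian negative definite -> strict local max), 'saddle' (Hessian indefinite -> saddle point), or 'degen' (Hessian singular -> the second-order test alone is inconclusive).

Compute the Hessian H = grad^2 f:
  H = [[11, -8], [-8, 11]]
Verify stationarity: grad f(x*) = H x* + g = (0, 0).
Eigenvalues of H: 3, 19.
Both eigenvalues > 0, so H is positive definite -> x* is a strict local min.

min


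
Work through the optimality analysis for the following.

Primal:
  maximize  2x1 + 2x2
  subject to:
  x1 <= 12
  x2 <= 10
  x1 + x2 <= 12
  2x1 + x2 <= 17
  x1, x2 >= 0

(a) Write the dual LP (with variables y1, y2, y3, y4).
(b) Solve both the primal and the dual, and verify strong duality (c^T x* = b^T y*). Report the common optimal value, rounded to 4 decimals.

The standard primal-dual pair for 'max c^T x s.t. A x <= b, x >= 0' is:
  Dual:  min b^T y  s.t.  A^T y >= c,  y >= 0.

So the dual LP is:
  minimize  12y1 + 10y2 + 12y3 + 17y4
  subject to:
    y1 + y3 + 2y4 >= 2
    y2 + y3 + y4 >= 2
    y1, y2, y3, y4 >= 0

Solving the primal: x* = (5, 7).
  primal value c^T x* = 24.
Solving the dual: y* = (0, 0, 2, 0).
  dual value b^T y* = 24.
Strong duality: c^T x* = b^T y*. Confirmed.

24


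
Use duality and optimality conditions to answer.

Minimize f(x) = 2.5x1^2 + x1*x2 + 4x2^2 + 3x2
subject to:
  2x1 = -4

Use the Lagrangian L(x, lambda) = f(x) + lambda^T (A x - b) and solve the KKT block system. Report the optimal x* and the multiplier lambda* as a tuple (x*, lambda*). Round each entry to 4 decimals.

Form the Lagrangian:
  L(x, lambda) = (1/2) x^T Q x + c^T x + lambda^T (A x - b)
Stationarity (grad_x L = 0): Q x + c + A^T lambda = 0.
Primal feasibility: A x = b.

This gives the KKT block system:
  [ Q   A^T ] [ x     ]   [-c ]
  [ A    0  ] [ lambda ] = [ b ]

Solving the linear system:
  x*      = (-2, -0.125)
  lambda* = (5.0625)
  f(x*)   = 9.9375

x* = (-2, -0.125), lambda* = (5.0625)


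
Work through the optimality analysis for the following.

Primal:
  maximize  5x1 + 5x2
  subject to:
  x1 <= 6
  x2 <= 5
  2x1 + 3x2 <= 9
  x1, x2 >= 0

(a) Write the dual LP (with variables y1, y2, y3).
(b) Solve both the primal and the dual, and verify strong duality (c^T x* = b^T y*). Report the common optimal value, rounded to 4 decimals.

The standard primal-dual pair for 'max c^T x s.t. A x <= b, x >= 0' is:
  Dual:  min b^T y  s.t.  A^T y >= c,  y >= 0.

So the dual LP is:
  minimize  6y1 + 5y2 + 9y3
  subject to:
    y1 + 2y3 >= 5
    y2 + 3y3 >= 5
    y1, y2, y3 >= 0

Solving the primal: x* = (4.5, 0).
  primal value c^T x* = 22.5.
Solving the dual: y* = (0, 0, 2.5).
  dual value b^T y* = 22.5.
Strong duality: c^T x* = b^T y*. Confirmed.

22.5


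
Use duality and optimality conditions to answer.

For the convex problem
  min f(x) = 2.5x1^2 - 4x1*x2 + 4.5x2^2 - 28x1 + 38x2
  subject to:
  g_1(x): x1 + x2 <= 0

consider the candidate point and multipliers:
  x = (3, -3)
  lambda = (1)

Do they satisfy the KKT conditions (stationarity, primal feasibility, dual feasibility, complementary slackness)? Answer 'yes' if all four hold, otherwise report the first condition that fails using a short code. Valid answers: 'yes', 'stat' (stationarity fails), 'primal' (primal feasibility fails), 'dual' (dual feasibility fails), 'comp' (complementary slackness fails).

Gradient of f: grad f(x) = Q x + c = (-1, -1)
Constraint values g_i(x) = a_i^T x - b_i:
  g_1((3, -3)) = 0
Stationarity residual: grad f(x) + sum_i lambda_i a_i = (0, 0)
  -> stationarity OK
Primal feasibility (all g_i <= 0): OK
Dual feasibility (all lambda_i >= 0): OK
Complementary slackness (lambda_i * g_i(x) = 0 for all i): OK

Verdict: yes, KKT holds.

yes


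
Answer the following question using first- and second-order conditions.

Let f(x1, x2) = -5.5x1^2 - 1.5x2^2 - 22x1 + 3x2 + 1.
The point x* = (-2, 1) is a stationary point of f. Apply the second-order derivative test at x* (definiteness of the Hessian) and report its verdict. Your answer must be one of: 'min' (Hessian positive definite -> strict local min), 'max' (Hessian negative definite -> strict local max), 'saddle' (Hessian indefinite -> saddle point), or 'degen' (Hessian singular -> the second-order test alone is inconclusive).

Compute the Hessian H = grad^2 f:
  H = [[-11, 0], [0, -3]]
Verify stationarity: grad f(x*) = H x* + g = (0, 0).
Eigenvalues of H: -11, -3.
Both eigenvalues < 0, so H is negative definite -> x* is a strict local max.

max


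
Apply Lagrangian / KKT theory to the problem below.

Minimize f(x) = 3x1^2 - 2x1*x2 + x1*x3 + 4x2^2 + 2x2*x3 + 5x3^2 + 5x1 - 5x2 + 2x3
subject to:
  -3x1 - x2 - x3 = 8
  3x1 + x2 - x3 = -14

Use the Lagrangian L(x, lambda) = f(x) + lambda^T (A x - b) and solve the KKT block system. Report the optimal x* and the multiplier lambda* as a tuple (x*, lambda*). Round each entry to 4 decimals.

Form the Lagrangian:
  L(x, lambda) = (1/2) x^T Q x + c^T x + lambda^T (A x - b)
Stationarity (grad_x L = 0): Q x + c + A^T lambda = 0.
Primal feasibility: A x = b.

This gives the KKT block system:
  [ Q   A^T ] [ x     ]   [-c ]
  [ A    0  ] [ lambda ] = [ b ]

Solving the linear system:
  x*      = (-3.2333, -1.3, 3)
  lambda* = (11.6167, 14.55)
  f(x*)   = 53.55

x* = (-3.2333, -1.3, 3), lambda* = (11.6167, 14.55)


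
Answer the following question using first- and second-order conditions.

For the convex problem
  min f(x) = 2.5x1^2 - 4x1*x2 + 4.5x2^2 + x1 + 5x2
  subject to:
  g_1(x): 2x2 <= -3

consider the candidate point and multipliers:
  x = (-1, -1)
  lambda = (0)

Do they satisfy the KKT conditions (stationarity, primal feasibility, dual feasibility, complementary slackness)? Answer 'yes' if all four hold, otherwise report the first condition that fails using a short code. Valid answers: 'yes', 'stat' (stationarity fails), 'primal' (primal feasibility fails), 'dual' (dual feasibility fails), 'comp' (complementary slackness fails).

Gradient of f: grad f(x) = Q x + c = (0, 0)
Constraint values g_i(x) = a_i^T x - b_i:
  g_1((-1, -1)) = 1
Stationarity residual: grad f(x) + sum_i lambda_i a_i = (0, 0)
  -> stationarity OK
Primal feasibility (all g_i <= 0): FAILS
Dual feasibility (all lambda_i >= 0): OK
Complementary slackness (lambda_i * g_i(x) = 0 for all i): OK

Verdict: the first failing condition is primal_feasibility -> primal.

primal


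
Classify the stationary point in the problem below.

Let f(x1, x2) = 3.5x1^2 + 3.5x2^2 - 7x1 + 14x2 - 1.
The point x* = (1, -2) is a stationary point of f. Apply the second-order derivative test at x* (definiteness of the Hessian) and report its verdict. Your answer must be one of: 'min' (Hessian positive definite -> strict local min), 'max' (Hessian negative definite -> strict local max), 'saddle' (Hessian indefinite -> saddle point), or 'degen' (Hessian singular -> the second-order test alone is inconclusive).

Compute the Hessian H = grad^2 f:
  H = [[7, 0], [0, 7]]
Verify stationarity: grad f(x*) = H x* + g = (0, 0).
Eigenvalues of H: 7, 7.
Both eigenvalues > 0, so H is positive definite -> x* is a strict local min.

min


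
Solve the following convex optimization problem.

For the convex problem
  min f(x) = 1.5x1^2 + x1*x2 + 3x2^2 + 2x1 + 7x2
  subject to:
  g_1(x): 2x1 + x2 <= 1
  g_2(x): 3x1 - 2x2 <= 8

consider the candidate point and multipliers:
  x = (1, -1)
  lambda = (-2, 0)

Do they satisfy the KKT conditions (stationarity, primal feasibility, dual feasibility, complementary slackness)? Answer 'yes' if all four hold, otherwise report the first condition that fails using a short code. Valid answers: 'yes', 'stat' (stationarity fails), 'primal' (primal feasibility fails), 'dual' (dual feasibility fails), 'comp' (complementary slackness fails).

Gradient of f: grad f(x) = Q x + c = (4, 2)
Constraint values g_i(x) = a_i^T x - b_i:
  g_1((1, -1)) = 0
  g_2((1, -1)) = -3
Stationarity residual: grad f(x) + sum_i lambda_i a_i = (0, 0)
  -> stationarity OK
Primal feasibility (all g_i <= 0): OK
Dual feasibility (all lambda_i >= 0): FAILS
Complementary slackness (lambda_i * g_i(x) = 0 for all i): OK

Verdict: the first failing condition is dual_feasibility -> dual.

dual


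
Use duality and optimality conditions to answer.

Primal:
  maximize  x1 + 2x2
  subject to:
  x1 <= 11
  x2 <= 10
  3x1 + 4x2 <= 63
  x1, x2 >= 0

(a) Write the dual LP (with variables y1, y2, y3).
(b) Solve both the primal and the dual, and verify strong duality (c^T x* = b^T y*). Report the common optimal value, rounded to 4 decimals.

The standard primal-dual pair for 'max c^T x s.t. A x <= b, x >= 0' is:
  Dual:  min b^T y  s.t.  A^T y >= c,  y >= 0.

So the dual LP is:
  minimize  11y1 + 10y2 + 63y3
  subject to:
    y1 + 3y3 >= 1
    y2 + 4y3 >= 2
    y1, y2, y3 >= 0

Solving the primal: x* = (7.6667, 10).
  primal value c^T x* = 27.6667.
Solving the dual: y* = (0, 0.6667, 0.3333).
  dual value b^T y* = 27.6667.
Strong duality: c^T x* = b^T y*. Confirmed.

27.6667


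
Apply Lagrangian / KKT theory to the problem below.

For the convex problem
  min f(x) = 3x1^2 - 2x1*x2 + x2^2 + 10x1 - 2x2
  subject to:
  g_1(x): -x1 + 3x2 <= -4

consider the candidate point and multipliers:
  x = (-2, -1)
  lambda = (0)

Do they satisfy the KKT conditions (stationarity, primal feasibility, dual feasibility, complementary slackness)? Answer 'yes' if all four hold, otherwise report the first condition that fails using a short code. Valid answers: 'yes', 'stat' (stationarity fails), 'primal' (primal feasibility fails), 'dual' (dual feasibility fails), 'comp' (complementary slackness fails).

Gradient of f: grad f(x) = Q x + c = (0, 0)
Constraint values g_i(x) = a_i^T x - b_i:
  g_1((-2, -1)) = 3
Stationarity residual: grad f(x) + sum_i lambda_i a_i = (0, 0)
  -> stationarity OK
Primal feasibility (all g_i <= 0): FAILS
Dual feasibility (all lambda_i >= 0): OK
Complementary slackness (lambda_i * g_i(x) = 0 for all i): OK

Verdict: the first failing condition is primal_feasibility -> primal.

primal


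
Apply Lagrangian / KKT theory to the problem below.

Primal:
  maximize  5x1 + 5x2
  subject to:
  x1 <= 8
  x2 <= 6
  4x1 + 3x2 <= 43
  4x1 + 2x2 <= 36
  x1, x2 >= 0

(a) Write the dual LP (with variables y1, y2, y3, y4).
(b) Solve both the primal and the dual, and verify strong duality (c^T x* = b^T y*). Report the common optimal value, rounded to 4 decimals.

The standard primal-dual pair for 'max c^T x s.t. A x <= b, x >= 0' is:
  Dual:  min b^T y  s.t.  A^T y >= c,  y >= 0.

So the dual LP is:
  minimize  8y1 + 6y2 + 43y3 + 36y4
  subject to:
    y1 + 4y3 + 4y4 >= 5
    y2 + 3y3 + 2y4 >= 5
    y1, y2, y3, y4 >= 0

Solving the primal: x* = (6, 6).
  primal value c^T x* = 60.
Solving the dual: y* = (0, 2.5, 0, 1.25).
  dual value b^T y* = 60.
Strong duality: c^T x* = b^T y*. Confirmed.

60


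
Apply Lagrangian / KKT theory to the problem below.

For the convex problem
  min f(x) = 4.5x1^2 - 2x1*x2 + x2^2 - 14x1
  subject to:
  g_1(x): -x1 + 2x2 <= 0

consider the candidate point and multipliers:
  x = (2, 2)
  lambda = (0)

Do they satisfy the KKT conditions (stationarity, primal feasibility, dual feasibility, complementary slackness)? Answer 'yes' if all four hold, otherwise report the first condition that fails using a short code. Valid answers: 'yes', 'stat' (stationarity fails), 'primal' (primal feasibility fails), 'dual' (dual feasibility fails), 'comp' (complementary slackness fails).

Gradient of f: grad f(x) = Q x + c = (0, 0)
Constraint values g_i(x) = a_i^T x - b_i:
  g_1((2, 2)) = 2
Stationarity residual: grad f(x) + sum_i lambda_i a_i = (0, 0)
  -> stationarity OK
Primal feasibility (all g_i <= 0): FAILS
Dual feasibility (all lambda_i >= 0): OK
Complementary slackness (lambda_i * g_i(x) = 0 for all i): OK

Verdict: the first failing condition is primal_feasibility -> primal.

primal


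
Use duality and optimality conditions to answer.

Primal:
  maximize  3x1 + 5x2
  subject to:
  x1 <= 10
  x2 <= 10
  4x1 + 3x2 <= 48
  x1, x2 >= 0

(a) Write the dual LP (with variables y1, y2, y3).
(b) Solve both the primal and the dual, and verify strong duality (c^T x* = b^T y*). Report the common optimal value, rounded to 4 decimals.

The standard primal-dual pair for 'max c^T x s.t. A x <= b, x >= 0' is:
  Dual:  min b^T y  s.t.  A^T y >= c,  y >= 0.

So the dual LP is:
  minimize  10y1 + 10y2 + 48y3
  subject to:
    y1 + 4y3 >= 3
    y2 + 3y3 >= 5
    y1, y2, y3 >= 0

Solving the primal: x* = (4.5, 10).
  primal value c^T x* = 63.5.
Solving the dual: y* = (0, 2.75, 0.75).
  dual value b^T y* = 63.5.
Strong duality: c^T x* = b^T y*. Confirmed.

63.5


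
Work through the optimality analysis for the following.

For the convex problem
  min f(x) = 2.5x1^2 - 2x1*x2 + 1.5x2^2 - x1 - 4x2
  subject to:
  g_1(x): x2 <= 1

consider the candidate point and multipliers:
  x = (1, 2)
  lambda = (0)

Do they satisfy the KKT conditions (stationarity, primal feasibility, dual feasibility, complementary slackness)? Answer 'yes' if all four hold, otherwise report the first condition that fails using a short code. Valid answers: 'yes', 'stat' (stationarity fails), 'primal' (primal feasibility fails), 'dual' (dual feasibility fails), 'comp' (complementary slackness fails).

Gradient of f: grad f(x) = Q x + c = (0, 0)
Constraint values g_i(x) = a_i^T x - b_i:
  g_1((1, 2)) = 1
Stationarity residual: grad f(x) + sum_i lambda_i a_i = (0, 0)
  -> stationarity OK
Primal feasibility (all g_i <= 0): FAILS
Dual feasibility (all lambda_i >= 0): OK
Complementary slackness (lambda_i * g_i(x) = 0 for all i): OK

Verdict: the first failing condition is primal_feasibility -> primal.

primal


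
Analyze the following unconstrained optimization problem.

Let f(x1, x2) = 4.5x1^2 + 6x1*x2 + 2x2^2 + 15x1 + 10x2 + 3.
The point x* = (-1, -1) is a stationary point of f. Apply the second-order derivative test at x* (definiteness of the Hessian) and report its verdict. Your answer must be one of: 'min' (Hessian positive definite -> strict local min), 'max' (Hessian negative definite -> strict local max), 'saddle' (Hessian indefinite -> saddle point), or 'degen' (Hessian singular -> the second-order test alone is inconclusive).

Compute the Hessian H = grad^2 f:
  H = [[9, 6], [6, 4]]
Verify stationarity: grad f(x*) = H x* + g = (0, 0).
Eigenvalues of H: 0, 13.
H has a zero eigenvalue (singular; positive semidefinite but not definite), so H is neither positive definite, negative definite, nor indefinite. The second-order test alone is inconclusive -> degen.
(Indeed, f is constant along the null direction of H through x*, so x* is not a strict local extremum.)

degen


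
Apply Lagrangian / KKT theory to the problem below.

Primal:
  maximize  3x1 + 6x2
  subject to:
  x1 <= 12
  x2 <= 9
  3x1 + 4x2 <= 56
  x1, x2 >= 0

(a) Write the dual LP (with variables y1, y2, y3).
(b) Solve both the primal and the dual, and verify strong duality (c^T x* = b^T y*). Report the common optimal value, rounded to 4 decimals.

The standard primal-dual pair for 'max c^T x s.t. A x <= b, x >= 0' is:
  Dual:  min b^T y  s.t.  A^T y >= c,  y >= 0.

So the dual LP is:
  minimize  12y1 + 9y2 + 56y3
  subject to:
    y1 + 3y3 >= 3
    y2 + 4y3 >= 6
    y1, y2, y3 >= 0

Solving the primal: x* = (6.6667, 9).
  primal value c^T x* = 74.
Solving the dual: y* = (0, 2, 1).
  dual value b^T y* = 74.
Strong duality: c^T x* = b^T y*. Confirmed.

74


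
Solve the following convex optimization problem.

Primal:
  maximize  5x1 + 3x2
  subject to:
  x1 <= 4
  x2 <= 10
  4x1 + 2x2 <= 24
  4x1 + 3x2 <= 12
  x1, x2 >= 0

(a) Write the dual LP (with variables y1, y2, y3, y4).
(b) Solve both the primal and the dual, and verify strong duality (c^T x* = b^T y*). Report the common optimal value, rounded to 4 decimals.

The standard primal-dual pair for 'max c^T x s.t. A x <= b, x >= 0' is:
  Dual:  min b^T y  s.t.  A^T y >= c,  y >= 0.

So the dual LP is:
  minimize  4y1 + 10y2 + 24y3 + 12y4
  subject to:
    y1 + 4y3 + 4y4 >= 5
    y2 + 2y3 + 3y4 >= 3
    y1, y2, y3, y4 >= 0

Solving the primal: x* = (3, 0).
  primal value c^T x* = 15.
Solving the dual: y* = (0, 0, 0, 1.25).
  dual value b^T y* = 15.
Strong duality: c^T x* = b^T y*. Confirmed.

15


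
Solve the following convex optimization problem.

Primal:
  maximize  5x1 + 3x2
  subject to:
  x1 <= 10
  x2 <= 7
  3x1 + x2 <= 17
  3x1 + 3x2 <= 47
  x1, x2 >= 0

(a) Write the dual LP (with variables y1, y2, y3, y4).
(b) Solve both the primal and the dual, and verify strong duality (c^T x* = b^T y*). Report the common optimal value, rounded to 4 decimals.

The standard primal-dual pair for 'max c^T x s.t. A x <= b, x >= 0' is:
  Dual:  min b^T y  s.t.  A^T y >= c,  y >= 0.

So the dual LP is:
  minimize  10y1 + 7y2 + 17y3 + 47y4
  subject to:
    y1 + 3y3 + 3y4 >= 5
    y2 + y3 + 3y4 >= 3
    y1, y2, y3, y4 >= 0

Solving the primal: x* = (3.3333, 7).
  primal value c^T x* = 37.6667.
Solving the dual: y* = (0, 1.3333, 1.6667, 0).
  dual value b^T y* = 37.6667.
Strong duality: c^T x* = b^T y*. Confirmed.

37.6667


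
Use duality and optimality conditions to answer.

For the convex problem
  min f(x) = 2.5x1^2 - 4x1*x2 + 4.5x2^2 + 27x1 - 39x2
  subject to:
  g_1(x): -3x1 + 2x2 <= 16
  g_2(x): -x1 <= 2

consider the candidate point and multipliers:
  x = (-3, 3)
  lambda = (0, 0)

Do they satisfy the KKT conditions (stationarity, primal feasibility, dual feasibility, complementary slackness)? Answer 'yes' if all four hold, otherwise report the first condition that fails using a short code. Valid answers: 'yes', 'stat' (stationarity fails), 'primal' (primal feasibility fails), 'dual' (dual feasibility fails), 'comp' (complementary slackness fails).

Gradient of f: grad f(x) = Q x + c = (0, 0)
Constraint values g_i(x) = a_i^T x - b_i:
  g_1((-3, 3)) = -1
  g_2((-3, 3)) = 1
Stationarity residual: grad f(x) + sum_i lambda_i a_i = (0, 0)
  -> stationarity OK
Primal feasibility (all g_i <= 0): FAILS
Dual feasibility (all lambda_i >= 0): OK
Complementary slackness (lambda_i * g_i(x) = 0 for all i): OK

Verdict: the first failing condition is primal_feasibility -> primal.

primal


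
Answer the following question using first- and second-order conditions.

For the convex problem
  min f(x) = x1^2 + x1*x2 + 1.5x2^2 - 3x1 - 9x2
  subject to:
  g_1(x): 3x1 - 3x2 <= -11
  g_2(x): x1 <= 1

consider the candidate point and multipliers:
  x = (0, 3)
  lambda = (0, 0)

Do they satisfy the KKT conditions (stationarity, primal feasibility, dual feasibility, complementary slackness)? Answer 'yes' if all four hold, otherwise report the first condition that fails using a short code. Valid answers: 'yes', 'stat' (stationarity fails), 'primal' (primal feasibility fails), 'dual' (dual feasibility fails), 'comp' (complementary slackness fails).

Gradient of f: grad f(x) = Q x + c = (0, 0)
Constraint values g_i(x) = a_i^T x - b_i:
  g_1((0, 3)) = 2
  g_2((0, 3)) = -1
Stationarity residual: grad f(x) + sum_i lambda_i a_i = (0, 0)
  -> stationarity OK
Primal feasibility (all g_i <= 0): FAILS
Dual feasibility (all lambda_i >= 0): OK
Complementary slackness (lambda_i * g_i(x) = 0 for all i): OK

Verdict: the first failing condition is primal_feasibility -> primal.

primal


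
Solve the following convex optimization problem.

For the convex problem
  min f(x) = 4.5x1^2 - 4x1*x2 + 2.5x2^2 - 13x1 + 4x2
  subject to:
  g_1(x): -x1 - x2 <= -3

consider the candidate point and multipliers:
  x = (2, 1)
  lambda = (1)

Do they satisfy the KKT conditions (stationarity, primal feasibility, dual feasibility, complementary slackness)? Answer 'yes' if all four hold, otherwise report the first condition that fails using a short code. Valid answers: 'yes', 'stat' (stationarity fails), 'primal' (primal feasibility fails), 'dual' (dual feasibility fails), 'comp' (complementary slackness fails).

Gradient of f: grad f(x) = Q x + c = (1, 1)
Constraint values g_i(x) = a_i^T x - b_i:
  g_1((2, 1)) = 0
Stationarity residual: grad f(x) + sum_i lambda_i a_i = (0, 0)
  -> stationarity OK
Primal feasibility (all g_i <= 0): OK
Dual feasibility (all lambda_i >= 0): OK
Complementary slackness (lambda_i * g_i(x) = 0 for all i): OK

Verdict: yes, KKT holds.

yes
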